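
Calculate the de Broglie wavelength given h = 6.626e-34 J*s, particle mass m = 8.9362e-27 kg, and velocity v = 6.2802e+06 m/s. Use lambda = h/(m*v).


lambda = h / (m * v)
= 6.626e-34 / (8.9362e-27 * 6.2802e+06)
= 6.626e-34 / 5.6121e-20
= 1.1807e-14 m

1.1807e-14


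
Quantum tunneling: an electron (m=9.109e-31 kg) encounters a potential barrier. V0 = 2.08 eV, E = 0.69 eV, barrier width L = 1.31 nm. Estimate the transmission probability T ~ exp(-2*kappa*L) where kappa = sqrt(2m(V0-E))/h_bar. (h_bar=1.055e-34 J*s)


V0 - E = 1.39 eV = 2.2268e-19 J
kappa = sqrt(2 * m * (V0-E)) / h_bar
= sqrt(2 * 9.109e-31 * 2.2268e-19) / 1.055e-34
= 6.0372e+09 /m
2*kappa*L = 2 * 6.0372e+09 * 1.31e-9
= 15.8175
T = exp(-15.8175) = 1.350663e-07

1.350663e-07


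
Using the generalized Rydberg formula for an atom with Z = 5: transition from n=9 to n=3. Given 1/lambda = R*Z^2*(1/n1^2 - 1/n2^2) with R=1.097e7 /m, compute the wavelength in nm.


1/lambda = R * Z^2 * (1/n1^2 - 1/n2^2)
= 1.097e7 * 5^2 * (1/3^2 - 1/9^2)
= 1.097e7 * 25 * (0.111111 - 0.012346)
= 2.7086e+07 /m
lambda = 1 / 2.7086e+07
= 36.9189 nm

36.9189


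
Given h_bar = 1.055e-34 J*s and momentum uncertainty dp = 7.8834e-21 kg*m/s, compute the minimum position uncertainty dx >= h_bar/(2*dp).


dx = h_bar / (2 * dp)
= 1.055e-34 / (2 * 7.8834e-21)
= 1.055e-34 / 1.5767e-20
= 6.6913e-15 m

6.6913e-15


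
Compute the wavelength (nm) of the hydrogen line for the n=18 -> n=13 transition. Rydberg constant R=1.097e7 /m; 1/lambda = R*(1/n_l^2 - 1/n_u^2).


1/lambda = R * (1/n_l^2 - 1/n_u^2)
= 1.097e7 * (1/13^2 - 1/18^2)
= 1.097e7 * (0.005917 - 0.003086)
= 1.097e7 * 0.002831
= 3.1053e+04 /m
lambda = 1 / 3.1053e+04 = 32202.7818 nm

32202.7818


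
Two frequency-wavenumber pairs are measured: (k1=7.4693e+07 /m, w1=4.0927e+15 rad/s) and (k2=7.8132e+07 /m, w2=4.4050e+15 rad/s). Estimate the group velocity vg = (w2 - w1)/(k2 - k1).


vg = (w2 - w1) / (k2 - k1)
= (4.4050e+15 - 4.0927e+15) / (7.8132e+07 - 7.4693e+07)
= 3.1230e+14 / 3.4390e+06
= 9.0811e+07 m/s

9.0811e+07


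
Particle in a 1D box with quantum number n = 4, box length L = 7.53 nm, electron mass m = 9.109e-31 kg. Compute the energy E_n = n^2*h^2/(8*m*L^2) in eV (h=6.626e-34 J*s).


E = n^2 * h^2 / (8 * m * L^2)
= 4^2 * (6.626e-34)^2 / (8 * 9.109e-31 * (7.53e-9)^2)
= 16 * 4.3904e-67 / (8 * 9.109e-31 * 5.6701e-17)
= 1.7001e-20 J
= 0.1061 eV

0.1061


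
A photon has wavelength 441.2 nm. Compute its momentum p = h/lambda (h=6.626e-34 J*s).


p = h / lambda
= 6.626e-34 / (441.2e-9)
= 6.626e-34 / 4.4120e-07
= 1.5018e-27 kg*m/s

1.5018e-27


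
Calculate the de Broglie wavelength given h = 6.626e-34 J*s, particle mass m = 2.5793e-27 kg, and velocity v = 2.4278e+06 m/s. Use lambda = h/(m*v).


lambda = h / (m * v)
= 6.626e-34 / (2.5793e-27 * 2.4278e+06)
= 6.626e-34 / 6.2620e-21
= 1.0581e-13 m

1.0581e-13


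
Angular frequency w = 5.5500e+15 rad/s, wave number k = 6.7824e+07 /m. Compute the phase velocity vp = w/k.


vp = w / k
= 5.5500e+15 / 6.7824e+07
= 8.1829e+07 m/s

8.1829e+07


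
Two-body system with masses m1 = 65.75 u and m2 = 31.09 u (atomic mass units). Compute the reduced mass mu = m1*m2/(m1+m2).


mu = m1 * m2 / (m1 + m2)
= 65.75 * 31.09 / (65.75 + 31.09)
= 2044.1675 / 96.84
= 21.1087 u

21.1087


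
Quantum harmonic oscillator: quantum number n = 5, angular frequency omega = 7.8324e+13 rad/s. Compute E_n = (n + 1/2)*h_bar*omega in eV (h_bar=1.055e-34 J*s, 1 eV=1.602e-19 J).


E = (n + 1/2) * h_bar * omega
= (5 + 0.5) * 1.055e-34 * 7.8324e+13
= 5.5 * 8.2632e-21
= 4.5448e-20 J
= 0.2837 eV

0.2837


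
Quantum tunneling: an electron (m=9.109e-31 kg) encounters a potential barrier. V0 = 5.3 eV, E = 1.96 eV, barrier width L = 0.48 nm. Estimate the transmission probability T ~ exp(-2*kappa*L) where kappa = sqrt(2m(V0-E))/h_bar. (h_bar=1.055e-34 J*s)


V0 - E = 3.34 eV = 5.3507e-19 J
kappa = sqrt(2 * m * (V0-E)) / h_bar
= sqrt(2 * 9.109e-31 * 5.3507e-19) / 1.055e-34
= 9.3584e+09 /m
2*kappa*L = 2 * 9.3584e+09 * 0.48e-9
= 8.9841
T = exp(-8.9841) = 1.253902e-04

1.253902e-04


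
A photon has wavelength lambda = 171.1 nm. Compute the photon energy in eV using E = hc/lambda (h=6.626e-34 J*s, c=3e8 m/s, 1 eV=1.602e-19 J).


E = hc / lambda
= (6.626e-34)(3e8) / (171.1e-9)
= 1.9878e-25 / 1.7110e-07
= 1.1618e-18 J
Converting to eV: 1.1618e-18 / 1.602e-19
= 7.252 eV

7.252


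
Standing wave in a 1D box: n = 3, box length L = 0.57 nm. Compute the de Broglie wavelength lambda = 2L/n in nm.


lambda = 2L / n
= 2 * 0.57 / 3
= 1.14 / 3
= 0.38 nm

0.38


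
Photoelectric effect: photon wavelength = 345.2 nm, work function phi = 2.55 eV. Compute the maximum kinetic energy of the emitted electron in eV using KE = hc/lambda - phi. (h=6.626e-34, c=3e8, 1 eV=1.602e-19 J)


E_photon = hc / lambda
= (6.626e-34)(3e8) / (345.2e-9)
= 5.7584e-19 J
= 3.5945 eV
KE = E_photon - phi
= 3.5945 - 2.55
= 1.0445 eV

1.0445


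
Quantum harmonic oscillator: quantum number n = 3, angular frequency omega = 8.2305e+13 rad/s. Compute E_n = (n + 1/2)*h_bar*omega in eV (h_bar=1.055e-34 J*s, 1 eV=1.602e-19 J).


E = (n + 1/2) * h_bar * omega
= (3 + 0.5) * 1.055e-34 * 8.2305e+13
= 3.5 * 8.6832e-21
= 3.0391e-20 J
= 0.1897 eV

0.1897


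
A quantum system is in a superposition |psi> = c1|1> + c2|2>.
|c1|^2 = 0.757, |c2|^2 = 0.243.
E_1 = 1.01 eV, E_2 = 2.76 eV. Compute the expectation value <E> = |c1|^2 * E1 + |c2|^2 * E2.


<E> = |c1|^2 * E1 + |c2|^2 * E2
= 0.757 * 1.01 + 0.243 * 2.76
= 0.7646 + 0.6707
= 1.4352 eV

1.4352


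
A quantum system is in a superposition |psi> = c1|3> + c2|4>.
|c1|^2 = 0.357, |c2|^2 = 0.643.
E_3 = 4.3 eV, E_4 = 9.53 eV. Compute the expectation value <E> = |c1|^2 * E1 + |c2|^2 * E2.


<E> = |c1|^2 * E1 + |c2|^2 * E2
= 0.357 * 4.3 + 0.643 * 9.53
= 1.5351 + 6.1278
= 7.6629 eV

7.6629


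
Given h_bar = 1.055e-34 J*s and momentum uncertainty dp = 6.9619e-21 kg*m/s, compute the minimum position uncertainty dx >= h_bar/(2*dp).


dx = h_bar / (2 * dp)
= 1.055e-34 / (2 * 6.9619e-21)
= 1.055e-34 / 1.3924e-20
= 7.5770e-15 m

7.5770e-15


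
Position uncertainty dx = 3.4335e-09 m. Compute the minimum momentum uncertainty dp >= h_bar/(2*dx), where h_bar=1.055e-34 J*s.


dp = h_bar / (2 * dx)
= 1.055e-34 / (2 * 3.4335e-09)
= 1.055e-34 / 6.8670e-09
= 1.5363e-26 kg*m/s

1.5363e-26


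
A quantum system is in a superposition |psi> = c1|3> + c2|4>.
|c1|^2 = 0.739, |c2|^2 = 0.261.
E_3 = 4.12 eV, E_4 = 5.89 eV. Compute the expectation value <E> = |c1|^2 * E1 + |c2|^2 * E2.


<E> = |c1|^2 * E1 + |c2|^2 * E2
= 0.739 * 4.12 + 0.261 * 5.89
= 3.0447 + 1.5373
= 4.582 eV

4.582


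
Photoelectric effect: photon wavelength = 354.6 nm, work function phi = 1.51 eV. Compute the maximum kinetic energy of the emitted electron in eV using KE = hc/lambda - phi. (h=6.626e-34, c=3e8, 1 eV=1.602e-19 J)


E_photon = hc / lambda
= (6.626e-34)(3e8) / (354.6e-9)
= 5.6058e-19 J
= 3.4992 eV
KE = E_photon - phi
= 3.4992 - 1.51
= 1.9892 eV

1.9892


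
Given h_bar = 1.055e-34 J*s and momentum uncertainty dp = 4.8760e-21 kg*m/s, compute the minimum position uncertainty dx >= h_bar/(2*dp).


dx = h_bar / (2 * dp)
= 1.055e-34 / (2 * 4.8760e-21)
= 1.055e-34 / 9.7520e-21
= 1.0818e-14 m

1.0818e-14


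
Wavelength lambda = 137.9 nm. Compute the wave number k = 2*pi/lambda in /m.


k = 2 * pi / lambda
= 6.2832 / (137.9e-9)
= 6.2832 / 1.3790e-07
= 4.5563e+07 /m

4.5563e+07


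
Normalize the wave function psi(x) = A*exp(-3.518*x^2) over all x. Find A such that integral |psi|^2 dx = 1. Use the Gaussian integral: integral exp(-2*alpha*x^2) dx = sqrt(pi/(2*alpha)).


integral |psi|^2 dx = A^2 * sqrt(pi/(2*alpha)) = 1
A^2 = sqrt(2*alpha/pi)
= sqrt(2 * 3.518 / pi)
= 1.496539
A = sqrt(1.496539)
= 1.2233

1.2233


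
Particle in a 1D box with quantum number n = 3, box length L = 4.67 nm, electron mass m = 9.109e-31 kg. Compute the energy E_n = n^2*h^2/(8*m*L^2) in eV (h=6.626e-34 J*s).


E = n^2 * h^2 / (8 * m * L^2)
= 3^2 * (6.626e-34)^2 / (8 * 9.109e-31 * (4.67e-9)^2)
= 9 * 4.3904e-67 / (8 * 9.109e-31 * 2.1809e-17)
= 2.4863e-20 J
= 0.1552 eV

0.1552


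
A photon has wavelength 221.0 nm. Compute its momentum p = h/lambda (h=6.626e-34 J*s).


p = h / lambda
= 6.626e-34 / (221.0e-9)
= 6.626e-34 / 2.2100e-07
= 2.9982e-27 kg*m/s

2.9982e-27


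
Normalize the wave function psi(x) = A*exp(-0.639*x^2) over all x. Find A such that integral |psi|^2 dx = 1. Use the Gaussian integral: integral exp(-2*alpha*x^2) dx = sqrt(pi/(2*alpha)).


integral |psi|^2 dx = A^2 * sqrt(pi/(2*alpha)) = 1
A^2 = sqrt(2*alpha/pi)
= sqrt(2 * 0.639 / pi)
= 0.637809
A = sqrt(0.637809)
= 0.7986

0.7986


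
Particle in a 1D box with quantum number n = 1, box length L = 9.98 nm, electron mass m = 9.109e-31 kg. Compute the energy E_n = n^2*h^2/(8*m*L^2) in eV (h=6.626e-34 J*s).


E = n^2 * h^2 / (8 * m * L^2)
= 1^2 * (6.626e-34)^2 / (8 * 9.109e-31 * (9.98e-9)^2)
= 1 * 4.3904e-67 / (8 * 9.109e-31 * 9.9600e-17)
= 6.0490e-22 J
= 0.0038 eV

0.0038


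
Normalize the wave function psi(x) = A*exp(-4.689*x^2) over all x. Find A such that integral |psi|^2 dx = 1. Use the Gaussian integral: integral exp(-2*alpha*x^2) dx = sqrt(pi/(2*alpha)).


integral |psi|^2 dx = A^2 * sqrt(pi/(2*alpha)) = 1
A^2 = sqrt(2*alpha/pi)
= sqrt(2 * 4.689 / pi)
= 1.727747
A = sqrt(1.727747)
= 1.3144

1.3144


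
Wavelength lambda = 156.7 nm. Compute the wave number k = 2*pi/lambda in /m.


k = 2 * pi / lambda
= 6.2832 / (156.7e-9)
= 6.2832 / 1.5670e-07
= 4.0097e+07 /m

4.0097e+07


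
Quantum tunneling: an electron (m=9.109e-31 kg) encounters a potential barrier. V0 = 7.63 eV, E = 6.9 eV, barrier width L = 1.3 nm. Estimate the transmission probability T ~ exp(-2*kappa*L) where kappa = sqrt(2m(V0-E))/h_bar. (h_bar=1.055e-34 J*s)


V0 - E = 0.73 eV = 1.1695e-19 J
kappa = sqrt(2 * m * (V0-E)) / h_bar
= sqrt(2 * 9.109e-31 * 1.1695e-19) / 1.055e-34
= 4.3751e+09 /m
2*kappa*L = 2 * 4.3751e+09 * 1.3e-9
= 11.3753
T = exp(-11.3753) = 1.147514e-05

1.147514e-05


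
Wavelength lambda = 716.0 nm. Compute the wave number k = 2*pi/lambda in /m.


k = 2 * pi / lambda
= 6.2832 / (716.0e-9)
= 6.2832 / 7.1600e-07
= 8.7754e+06 /m

8.7754e+06


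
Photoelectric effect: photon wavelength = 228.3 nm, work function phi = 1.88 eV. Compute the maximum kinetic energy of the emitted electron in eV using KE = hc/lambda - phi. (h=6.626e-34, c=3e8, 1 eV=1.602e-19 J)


E_photon = hc / lambda
= (6.626e-34)(3e8) / (228.3e-9)
= 8.7070e-19 J
= 5.4351 eV
KE = E_photon - phi
= 5.4351 - 1.88
= 3.5551 eV

3.5551


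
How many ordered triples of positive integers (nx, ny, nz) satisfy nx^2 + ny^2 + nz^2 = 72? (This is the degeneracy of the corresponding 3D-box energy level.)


Enumerate all (nx, ny, nz) with nx^2 + ny^2 + nz^2 = 72:
(2,2,8)
(2,8,2)
(8,2,2)
Total degeneracy = 3

3


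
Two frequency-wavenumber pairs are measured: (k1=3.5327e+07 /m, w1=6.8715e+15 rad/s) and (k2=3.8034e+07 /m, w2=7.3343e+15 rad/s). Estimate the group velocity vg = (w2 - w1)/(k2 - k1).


vg = (w2 - w1) / (k2 - k1)
= (7.3343e+15 - 6.8715e+15) / (3.8034e+07 - 3.5327e+07)
= 4.6280e+14 / 2.7070e+06
= 1.7096e+08 m/s

1.7096e+08


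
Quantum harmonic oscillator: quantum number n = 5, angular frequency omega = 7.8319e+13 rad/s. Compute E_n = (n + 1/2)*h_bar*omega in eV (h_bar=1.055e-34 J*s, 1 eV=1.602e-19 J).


E = (n + 1/2) * h_bar * omega
= (5 + 0.5) * 1.055e-34 * 7.8319e+13
= 5.5 * 8.2627e-21
= 4.5445e-20 J
= 0.2837 eV

0.2837


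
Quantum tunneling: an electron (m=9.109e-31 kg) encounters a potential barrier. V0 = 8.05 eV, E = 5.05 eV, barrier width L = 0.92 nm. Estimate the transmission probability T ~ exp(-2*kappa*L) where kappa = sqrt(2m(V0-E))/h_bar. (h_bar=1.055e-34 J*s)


V0 - E = 3.0 eV = 4.8060e-19 J
kappa = sqrt(2 * m * (V0-E)) / h_bar
= sqrt(2 * 9.109e-31 * 4.8060e-19) / 1.055e-34
= 8.8693e+09 /m
2*kappa*L = 2 * 8.8693e+09 * 0.92e-9
= 16.3195
T = exp(-16.3195) = 8.175588e-08

8.175588e-08


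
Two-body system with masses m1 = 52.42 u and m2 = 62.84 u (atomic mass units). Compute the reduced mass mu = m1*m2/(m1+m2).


mu = m1 * m2 / (m1 + m2)
= 52.42 * 62.84 / (52.42 + 62.84)
= 3294.0728 / 115.26
= 28.5795 u

28.5795


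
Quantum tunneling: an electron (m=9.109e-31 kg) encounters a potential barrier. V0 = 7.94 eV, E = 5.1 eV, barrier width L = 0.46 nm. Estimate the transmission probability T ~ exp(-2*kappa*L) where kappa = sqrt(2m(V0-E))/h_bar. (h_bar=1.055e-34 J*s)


V0 - E = 2.84 eV = 4.5497e-19 J
kappa = sqrt(2 * m * (V0-E)) / h_bar
= sqrt(2 * 9.109e-31 * 4.5497e-19) / 1.055e-34
= 8.6296e+09 /m
2*kappa*L = 2 * 8.6296e+09 * 0.46e-9
= 7.9392
T = exp(-7.9392) = 3.564955e-04

3.564955e-04


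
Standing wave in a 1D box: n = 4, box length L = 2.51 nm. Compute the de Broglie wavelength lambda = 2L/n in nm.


lambda = 2L / n
= 2 * 2.51 / 4
= 5.02 / 4
= 1.255 nm

1.255


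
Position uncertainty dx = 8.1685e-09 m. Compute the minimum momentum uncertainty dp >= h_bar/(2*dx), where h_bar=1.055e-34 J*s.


dp = h_bar / (2 * dx)
= 1.055e-34 / (2 * 8.1685e-09)
= 1.055e-34 / 1.6337e-08
= 6.4577e-27 kg*m/s

6.4577e-27


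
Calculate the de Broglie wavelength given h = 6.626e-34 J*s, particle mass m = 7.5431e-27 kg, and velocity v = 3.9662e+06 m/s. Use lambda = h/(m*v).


lambda = h / (m * v)
= 6.626e-34 / (7.5431e-27 * 3.9662e+06)
= 6.626e-34 / 2.9917e-20
= 2.2148e-14 m

2.2148e-14


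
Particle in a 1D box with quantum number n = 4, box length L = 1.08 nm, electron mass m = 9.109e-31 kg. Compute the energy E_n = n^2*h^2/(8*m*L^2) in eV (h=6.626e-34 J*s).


E = n^2 * h^2 / (8 * m * L^2)
= 4^2 * (6.626e-34)^2 / (8 * 9.109e-31 * (1.08e-9)^2)
= 16 * 4.3904e-67 / (8 * 9.109e-31 * 1.1664e-18)
= 8.2645e-19 J
= 5.1588 eV

5.1588


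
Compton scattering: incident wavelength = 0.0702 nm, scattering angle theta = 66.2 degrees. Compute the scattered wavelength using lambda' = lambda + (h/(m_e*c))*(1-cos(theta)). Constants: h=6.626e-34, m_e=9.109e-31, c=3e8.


Compton wavelength: h/(m_e*c) = 2.4247e-12 m
d_lambda = 2.4247e-12 * (1 - cos(66.2 deg))
= 2.4247e-12 * 0.596455
= 1.4462e-12 m = 0.001446 nm
lambda' = 0.0702 + 0.001446
= 0.071646 nm

0.071646


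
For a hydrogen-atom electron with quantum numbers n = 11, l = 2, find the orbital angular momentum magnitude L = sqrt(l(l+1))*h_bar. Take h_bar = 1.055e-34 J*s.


L = sqrt(l*(l+1)) * h_bar
= sqrt(2 * 3) * 1.055e-34
= sqrt(6) * 1.055e-34
= 2.4495 * 1.055e-34
= 2.5842e-34 J*s

2.5842e-34


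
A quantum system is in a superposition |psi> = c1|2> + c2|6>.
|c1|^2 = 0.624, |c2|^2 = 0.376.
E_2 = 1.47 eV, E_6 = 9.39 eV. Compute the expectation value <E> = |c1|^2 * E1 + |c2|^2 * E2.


<E> = |c1|^2 * E1 + |c2|^2 * E2
= 0.624 * 1.47 + 0.376 * 9.39
= 0.9173 + 3.5306
= 4.4479 eV

4.4479


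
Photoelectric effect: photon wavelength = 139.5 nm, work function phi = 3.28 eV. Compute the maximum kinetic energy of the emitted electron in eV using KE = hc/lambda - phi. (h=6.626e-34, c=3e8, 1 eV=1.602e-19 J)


E_photon = hc / lambda
= (6.626e-34)(3e8) / (139.5e-9)
= 1.4249e-18 J
= 8.8948 eV
KE = E_photon - phi
= 8.8948 - 3.28
= 5.6148 eV

5.6148


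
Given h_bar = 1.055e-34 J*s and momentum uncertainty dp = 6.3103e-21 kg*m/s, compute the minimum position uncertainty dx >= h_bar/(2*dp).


dx = h_bar / (2 * dp)
= 1.055e-34 / (2 * 6.3103e-21)
= 1.055e-34 / 1.2621e-20
= 8.3593e-15 m

8.3593e-15


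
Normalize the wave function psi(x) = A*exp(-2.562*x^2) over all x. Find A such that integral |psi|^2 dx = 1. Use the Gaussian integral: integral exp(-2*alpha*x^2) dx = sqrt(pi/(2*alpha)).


integral |psi|^2 dx = A^2 * sqrt(pi/(2*alpha)) = 1
A^2 = sqrt(2*alpha/pi)
= sqrt(2 * 2.562 / pi)
= 1.277114
A = sqrt(1.277114)
= 1.1301

1.1301


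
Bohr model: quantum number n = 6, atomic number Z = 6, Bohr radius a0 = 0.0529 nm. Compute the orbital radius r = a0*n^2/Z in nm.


r = a0 * n^2 / Z
= 0.0529 * 6^2 / 6
= 0.0529 * 36 / 6
= 0.3174 nm

0.3174


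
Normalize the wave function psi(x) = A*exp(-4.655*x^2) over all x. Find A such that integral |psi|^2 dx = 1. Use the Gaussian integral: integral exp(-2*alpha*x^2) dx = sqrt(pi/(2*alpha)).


integral |psi|^2 dx = A^2 * sqrt(pi/(2*alpha)) = 1
A^2 = sqrt(2*alpha/pi)
= sqrt(2 * 4.655 / pi)
= 1.721472
A = sqrt(1.721472)
= 1.312

1.312


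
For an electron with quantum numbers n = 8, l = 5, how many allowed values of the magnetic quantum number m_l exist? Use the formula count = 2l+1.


m_l ranges from -l to +l in integer steps
So m_l goes from -5 to +5
Count = 2l + 1 = 2*5 + 1
= 11

11


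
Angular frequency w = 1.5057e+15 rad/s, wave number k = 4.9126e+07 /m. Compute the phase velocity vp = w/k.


vp = w / k
= 1.5057e+15 / 4.9126e+07
= 3.0650e+07 m/s

3.0650e+07


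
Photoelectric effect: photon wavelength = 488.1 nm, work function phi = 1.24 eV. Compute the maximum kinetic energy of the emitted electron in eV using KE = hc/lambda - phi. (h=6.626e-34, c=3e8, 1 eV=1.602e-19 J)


E_photon = hc / lambda
= (6.626e-34)(3e8) / (488.1e-9)
= 4.0725e-19 J
= 2.5422 eV
KE = E_photon - phi
= 2.5422 - 1.24
= 1.3022 eV

1.3022


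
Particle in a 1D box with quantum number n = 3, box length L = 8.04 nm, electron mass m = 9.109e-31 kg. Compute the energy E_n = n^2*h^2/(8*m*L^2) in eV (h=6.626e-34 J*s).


E = n^2 * h^2 / (8 * m * L^2)
= 3^2 * (6.626e-34)^2 / (8 * 9.109e-31 * (8.04e-9)^2)
= 9 * 4.3904e-67 / (8 * 9.109e-31 * 6.4642e-17)
= 8.3883e-21 J
= 0.0524 eV

0.0524


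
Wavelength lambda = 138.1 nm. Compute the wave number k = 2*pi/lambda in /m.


k = 2 * pi / lambda
= 6.2832 / (138.1e-9)
= 6.2832 / 1.3810e-07
= 4.5497e+07 /m

4.5497e+07


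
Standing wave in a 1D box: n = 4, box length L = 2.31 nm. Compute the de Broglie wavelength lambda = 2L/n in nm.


lambda = 2L / n
= 2 * 2.31 / 4
= 4.62 / 4
= 1.155 nm

1.155


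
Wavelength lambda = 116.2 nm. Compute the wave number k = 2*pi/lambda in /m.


k = 2 * pi / lambda
= 6.2832 / (116.2e-9)
= 6.2832 / 1.1620e-07
= 5.4072e+07 /m

5.4072e+07


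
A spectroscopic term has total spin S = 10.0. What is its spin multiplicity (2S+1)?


Spin multiplicity = 2S + 1
= 2 * 10.0 + 1
= 20.0 + 1
= 21

21


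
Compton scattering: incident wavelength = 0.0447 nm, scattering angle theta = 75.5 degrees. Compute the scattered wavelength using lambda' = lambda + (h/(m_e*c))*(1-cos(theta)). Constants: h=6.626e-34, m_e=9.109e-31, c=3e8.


Compton wavelength: h/(m_e*c) = 2.4247e-12 m
d_lambda = 2.4247e-12 * (1 - cos(75.5 deg))
= 2.4247e-12 * 0.74962
= 1.8176e-12 m = 0.001818 nm
lambda' = 0.0447 + 0.001818
= 0.046518 nm

0.046518


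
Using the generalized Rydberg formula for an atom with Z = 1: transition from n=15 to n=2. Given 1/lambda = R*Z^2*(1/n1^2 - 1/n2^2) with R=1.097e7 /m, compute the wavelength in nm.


1/lambda = R * Z^2 * (1/n1^2 - 1/n2^2)
= 1.097e7 * 1^2 * (1/2^2 - 1/15^2)
= 1.097e7 * 1 * (0.25 - 0.004444)
= 2.6937e+06 /m
lambda = 1 / 2.6937e+06
= 371.2305 nm

371.2305


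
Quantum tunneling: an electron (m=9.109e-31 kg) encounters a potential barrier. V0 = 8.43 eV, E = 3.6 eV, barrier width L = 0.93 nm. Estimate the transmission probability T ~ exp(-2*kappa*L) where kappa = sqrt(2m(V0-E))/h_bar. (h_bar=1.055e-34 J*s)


V0 - E = 4.83 eV = 7.7377e-19 J
kappa = sqrt(2 * m * (V0-E)) / h_bar
= sqrt(2 * 9.109e-31 * 7.7377e-19) / 1.055e-34
= 1.1254e+10 /m
2*kappa*L = 2 * 1.1254e+10 * 0.93e-9
= 20.9322
T = exp(-20.9322) = 8.114182e-10

8.114182e-10


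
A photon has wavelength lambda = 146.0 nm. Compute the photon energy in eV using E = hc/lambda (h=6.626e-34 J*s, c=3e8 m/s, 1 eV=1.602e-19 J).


E = hc / lambda
= (6.626e-34)(3e8) / (146.0e-9)
= 1.9878e-25 / 1.4600e-07
= 1.3615e-18 J
Converting to eV: 1.3615e-18 / 1.602e-19
= 8.4988 eV

8.4988


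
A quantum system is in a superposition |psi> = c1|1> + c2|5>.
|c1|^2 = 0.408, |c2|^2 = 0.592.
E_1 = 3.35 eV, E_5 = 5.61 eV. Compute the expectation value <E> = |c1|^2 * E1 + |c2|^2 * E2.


<E> = |c1|^2 * E1 + |c2|^2 * E2
= 0.408 * 3.35 + 0.592 * 5.61
= 1.3668 + 3.3211
= 4.6879 eV

4.6879


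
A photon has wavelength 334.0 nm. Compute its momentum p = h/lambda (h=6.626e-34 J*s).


p = h / lambda
= 6.626e-34 / (334.0e-9)
= 6.626e-34 / 3.3400e-07
= 1.9838e-27 kg*m/s

1.9838e-27


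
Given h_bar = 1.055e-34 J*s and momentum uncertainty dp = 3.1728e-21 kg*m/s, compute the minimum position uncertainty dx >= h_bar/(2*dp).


dx = h_bar / (2 * dp)
= 1.055e-34 / (2 * 3.1728e-21)
= 1.055e-34 / 6.3456e-21
= 1.6626e-14 m

1.6626e-14


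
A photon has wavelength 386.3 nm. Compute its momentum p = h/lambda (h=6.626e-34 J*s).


p = h / lambda
= 6.626e-34 / (386.3e-9)
= 6.626e-34 / 3.8630e-07
= 1.7152e-27 kg*m/s

1.7152e-27


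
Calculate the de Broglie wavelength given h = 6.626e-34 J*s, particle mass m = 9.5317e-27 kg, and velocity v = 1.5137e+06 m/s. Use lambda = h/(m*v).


lambda = h / (m * v)
= 6.626e-34 / (9.5317e-27 * 1.5137e+06)
= 6.626e-34 / 1.4428e-20
= 4.5924e-14 m

4.5924e-14


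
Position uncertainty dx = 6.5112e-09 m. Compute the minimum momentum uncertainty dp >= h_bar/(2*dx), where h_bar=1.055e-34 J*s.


dp = h_bar / (2 * dx)
= 1.055e-34 / (2 * 6.5112e-09)
= 1.055e-34 / 1.3022e-08
= 8.1014e-27 kg*m/s

8.1014e-27


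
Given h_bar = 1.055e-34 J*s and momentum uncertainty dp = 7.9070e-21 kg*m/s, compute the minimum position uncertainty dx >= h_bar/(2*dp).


dx = h_bar / (2 * dp)
= 1.055e-34 / (2 * 7.9070e-21)
= 1.055e-34 / 1.5814e-20
= 6.6713e-15 m

6.6713e-15


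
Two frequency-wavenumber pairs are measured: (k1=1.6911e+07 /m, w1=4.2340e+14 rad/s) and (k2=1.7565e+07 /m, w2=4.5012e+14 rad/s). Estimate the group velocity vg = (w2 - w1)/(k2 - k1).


vg = (w2 - w1) / (k2 - k1)
= (4.5012e+14 - 4.2340e+14) / (1.7565e+07 - 1.6911e+07)
= 2.6720e+13 / 6.5400e+05
= 4.0856e+07 m/s

4.0856e+07


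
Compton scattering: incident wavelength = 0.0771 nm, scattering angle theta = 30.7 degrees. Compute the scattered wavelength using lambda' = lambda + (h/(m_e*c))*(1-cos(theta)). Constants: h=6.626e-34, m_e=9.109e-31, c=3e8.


Compton wavelength: h/(m_e*c) = 2.4247e-12 m
d_lambda = 2.4247e-12 * (1 - cos(30.7 deg))
= 2.4247e-12 * 0.140148
= 3.3982e-13 m = 0.00034 nm
lambda' = 0.0771 + 0.00034
= 0.07744 nm

0.07744


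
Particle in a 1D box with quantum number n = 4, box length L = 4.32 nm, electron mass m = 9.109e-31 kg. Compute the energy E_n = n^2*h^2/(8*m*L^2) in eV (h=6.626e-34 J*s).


E = n^2 * h^2 / (8 * m * L^2)
= 4^2 * (6.626e-34)^2 / (8 * 9.109e-31 * (4.32e-9)^2)
= 16 * 4.3904e-67 / (8 * 9.109e-31 * 1.8662e-17)
= 5.1653e-20 J
= 0.3224 eV

0.3224


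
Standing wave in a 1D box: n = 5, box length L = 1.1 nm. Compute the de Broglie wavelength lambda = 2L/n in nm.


lambda = 2L / n
= 2 * 1.1 / 5
= 2.2 / 5
= 0.44 nm

0.44


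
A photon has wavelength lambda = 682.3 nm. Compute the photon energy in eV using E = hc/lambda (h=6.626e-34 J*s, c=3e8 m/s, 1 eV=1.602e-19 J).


E = hc / lambda
= (6.626e-34)(3e8) / (682.3e-9)
= 1.9878e-25 / 6.8230e-07
= 2.9134e-19 J
Converting to eV: 2.9134e-19 / 1.602e-19
= 1.8186 eV

1.8186


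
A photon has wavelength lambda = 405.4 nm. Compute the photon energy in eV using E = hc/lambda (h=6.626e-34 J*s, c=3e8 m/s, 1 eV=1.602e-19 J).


E = hc / lambda
= (6.626e-34)(3e8) / (405.4e-9)
= 1.9878e-25 / 4.0540e-07
= 4.9033e-19 J
Converting to eV: 4.9033e-19 / 1.602e-19
= 3.0607 eV

3.0607


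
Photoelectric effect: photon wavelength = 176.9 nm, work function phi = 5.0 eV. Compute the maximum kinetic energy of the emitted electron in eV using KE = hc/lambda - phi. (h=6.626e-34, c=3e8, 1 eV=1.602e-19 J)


E_photon = hc / lambda
= (6.626e-34)(3e8) / (176.9e-9)
= 1.1237e-18 J
= 7.0143 eV
KE = E_photon - phi
= 7.0143 - 5.0
= 2.0143 eV

2.0143


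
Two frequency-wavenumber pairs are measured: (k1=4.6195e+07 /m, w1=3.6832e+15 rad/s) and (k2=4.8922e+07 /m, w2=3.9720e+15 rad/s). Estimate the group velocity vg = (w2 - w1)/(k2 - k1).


vg = (w2 - w1) / (k2 - k1)
= (3.9720e+15 - 3.6832e+15) / (4.8922e+07 - 4.6195e+07)
= 2.8880e+14 / 2.7270e+06
= 1.0590e+08 m/s

1.0590e+08


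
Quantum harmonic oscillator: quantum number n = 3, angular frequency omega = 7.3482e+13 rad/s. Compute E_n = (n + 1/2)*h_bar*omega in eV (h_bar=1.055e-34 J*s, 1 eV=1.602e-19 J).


E = (n + 1/2) * h_bar * omega
= (3 + 0.5) * 1.055e-34 * 7.3482e+13
= 3.5 * 7.7524e-21
= 2.7133e-20 J
= 0.1694 eV

0.1694


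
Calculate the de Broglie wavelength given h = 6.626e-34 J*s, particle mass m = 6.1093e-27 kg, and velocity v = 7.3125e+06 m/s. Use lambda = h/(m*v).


lambda = h / (m * v)
= 6.626e-34 / (6.1093e-27 * 7.3125e+06)
= 6.626e-34 / 4.4674e-20
= 1.4832e-14 m

1.4832e-14


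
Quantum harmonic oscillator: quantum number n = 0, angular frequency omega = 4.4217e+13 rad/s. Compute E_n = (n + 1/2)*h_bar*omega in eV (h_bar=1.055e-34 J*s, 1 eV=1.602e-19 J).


E = (n + 1/2) * h_bar * omega
= (0 + 0.5) * 1.055e-34 * 4.4217e+13
= 0.5 * 4.6649e-21
= 2.3324e-21 J
= 0.0146 eV

0.0146


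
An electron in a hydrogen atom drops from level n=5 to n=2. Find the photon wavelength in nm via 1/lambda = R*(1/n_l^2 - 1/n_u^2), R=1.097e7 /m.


1/lambda = R * (1/n_l^2 - 1/n_u^2)
= 1.097e7 * (1/2^2 - 1/5^2)
= 1.097e7 * (0.25 - 0.04)
= 1.097e7 * 0.21
= 2.3037e+06 /m
lambda = 1 / 2.3037e+06 = 434.0843 nm

434.0843


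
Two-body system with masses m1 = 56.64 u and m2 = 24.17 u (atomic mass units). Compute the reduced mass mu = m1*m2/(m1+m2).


mu = m1 * m2 / (m1 + m2)
= 56.64 * 24.17 / (56.64 + 24.17)
= 1368.9888 / 80.81
= 16.9408 u

16.9408


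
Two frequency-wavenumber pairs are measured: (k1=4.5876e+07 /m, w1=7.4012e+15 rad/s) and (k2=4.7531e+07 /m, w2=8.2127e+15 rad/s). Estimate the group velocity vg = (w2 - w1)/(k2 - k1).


vg = (w2 - w1) / (k2 - k1)
= (8.2127e+15 - 7.4012e+15) / (4.7531e+07 - 4.5876e+07)
= 8.1150e+14 / 1.6550e+06
= 4.9033e+08 m/s

4.9033e+08


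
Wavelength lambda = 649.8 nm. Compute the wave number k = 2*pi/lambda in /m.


k = 2 * pi / lambda
= 6.2832 / (649.8e-9)
= 6.2832 / 6.4980e-07
= 9.6694e+06 /m

9.6694e+06


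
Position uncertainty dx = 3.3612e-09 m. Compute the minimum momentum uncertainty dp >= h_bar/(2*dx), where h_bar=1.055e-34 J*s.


dp = h_bar / (2 * dx)
= 1.055e-34 / (2 * 3.3612e-09)
= 1.055e-34 / 6.7224e-09
= 1.5694e-26 kg*m/s

1.5694e-26


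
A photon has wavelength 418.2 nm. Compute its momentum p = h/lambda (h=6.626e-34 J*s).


p = h / lambda
= 6.626e-34 / (418.2e-9)
= 6.626e-34 / 4.1820e-07
= 1.5844e-27 kg*m/s

1.5844e-27


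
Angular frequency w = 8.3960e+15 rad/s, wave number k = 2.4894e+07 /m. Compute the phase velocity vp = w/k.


vp = w / k
= 8.3960e+15 / 2.4894e+07
= 3.3727e+08 m/s

3.3727e+08


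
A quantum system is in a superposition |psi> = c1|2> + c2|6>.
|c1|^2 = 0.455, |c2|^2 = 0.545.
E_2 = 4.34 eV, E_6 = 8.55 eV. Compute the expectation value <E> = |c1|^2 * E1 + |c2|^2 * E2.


<E> = |c1|^2 * E1 + |c2|^2 * E2
= 0.455 * 4.34 + 0.545 * 8.55
= 1.9747 + 4.6598
= 6.6345 eV

6.6345


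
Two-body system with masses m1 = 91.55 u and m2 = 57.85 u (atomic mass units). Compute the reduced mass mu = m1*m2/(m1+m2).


mu = m1 * m2 / (m1 + m2)
= 91.55 * 57.85 / (91.55 + 57.85)
= 5296.1675 / 149.4
= 35.4496 u

35.4496


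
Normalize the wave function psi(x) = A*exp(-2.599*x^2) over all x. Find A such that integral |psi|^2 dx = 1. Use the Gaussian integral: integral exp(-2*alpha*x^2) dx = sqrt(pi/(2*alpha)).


integral |psi|^2 dx = A^2 * sqrt(pi/(2*alpha)) = 1
A^2 = sqrt(2*alpha/pi)
= sqrt(2 * 2.599 / pi)
= 1.286303
A = sqrt(1.286303)
= 1.1342

1.1342


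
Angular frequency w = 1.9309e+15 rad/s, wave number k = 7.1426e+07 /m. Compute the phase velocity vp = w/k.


vp = w / k
= 1.9309e+15 / 7.1426e+07
= 2.7034e+07 m/s

2.7034e+07


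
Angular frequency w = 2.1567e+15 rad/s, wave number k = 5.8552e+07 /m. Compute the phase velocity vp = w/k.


vp = w / k
= 2.1567e+15 / 5.8552e+07
= 3.6834e+07 m/s

3.6834e+07


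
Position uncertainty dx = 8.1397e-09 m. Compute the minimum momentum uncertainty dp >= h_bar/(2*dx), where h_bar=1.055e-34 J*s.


dp = h_bar / (2 * dx)
= 1.055e-34 / (2 * 8.1397e-09)
= 1.055e-34 / 1.6279e-08
= 6.4806e-27 kg*m/s

6.4806e-27


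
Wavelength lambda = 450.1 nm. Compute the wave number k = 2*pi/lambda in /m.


k = 2 * pi / lambda
= 6.2832 / (450.1e-9)
= 6.2832 / 4.5010e-07
= 1.3960e+07 /m

1.3960e+07


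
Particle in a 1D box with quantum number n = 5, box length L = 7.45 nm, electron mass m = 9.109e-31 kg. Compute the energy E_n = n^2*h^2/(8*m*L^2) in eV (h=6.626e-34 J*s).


E = n^2 * h^2 / (8 * m * L^2)
= 5^2 * (6.626e-34)^2 / (8 * 9.109e-31 * (7.45e-9)^2)
= 25 * 4.3904e-67 / (8 * 9.109e-31 * 5.5503e-17)
= 2.7137e-20 J
= 0.1694 eV

0.1694


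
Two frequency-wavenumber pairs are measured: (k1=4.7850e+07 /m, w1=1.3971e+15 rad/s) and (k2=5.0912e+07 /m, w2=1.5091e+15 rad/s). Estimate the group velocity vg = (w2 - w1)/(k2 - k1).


vg = (w2 - w1) / (k2 - k1)
= (1.5091e+15 - 1.3971e+15) / (5.0912e+07 - 4.7850e+07)
= 1.1200e+14 / 3.0620e+06
= 3.6577e+07 m/s

3.6577e+07


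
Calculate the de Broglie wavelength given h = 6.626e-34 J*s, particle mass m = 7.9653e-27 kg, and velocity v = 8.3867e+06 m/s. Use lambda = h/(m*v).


lambda = h / (m * v)
= 6.626e-34 / (7.9653e-27 * 8.3867e+06)
= 6.626e-34 / 6.6803e-20
= 9.9188e-15 m

9.9188e-15


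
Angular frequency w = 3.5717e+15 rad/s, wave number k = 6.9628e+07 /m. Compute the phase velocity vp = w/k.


vp = w / k
= 3.5717e+15 / 6.9628e+07
= 5.1297e+07 m/s

5.1297e+07


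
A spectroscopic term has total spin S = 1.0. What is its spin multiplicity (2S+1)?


Spin multiplicity = 2S + 1
= 2 * 1.0 + 1
= 2.0 + 1
= 3

3


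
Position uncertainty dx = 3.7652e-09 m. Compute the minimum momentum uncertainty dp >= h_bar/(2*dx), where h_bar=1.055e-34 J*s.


dp = h_bar / (2 * dx)
= 1.055e-34 / (2 * 3.7652e-09)
= 1.055e-34 / 7.5304e-09
= 1.4010e-26 kg*m/s

1.4010e-26


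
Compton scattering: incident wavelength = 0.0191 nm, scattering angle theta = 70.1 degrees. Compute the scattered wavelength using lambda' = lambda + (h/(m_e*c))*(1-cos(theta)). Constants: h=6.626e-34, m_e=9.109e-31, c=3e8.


Compton wavelength: h/(m_e*c) = 2.4247e-12 m
d_lambda = 2.4247e-12 * (1 - cos(70.1 deg))
= 2.4247e-12 * 0.65962
= 1.5994e-12 m = 0.001599 nm
lambda' = 0.0191 + 0.001599
= 0.020699 nm

0.020699


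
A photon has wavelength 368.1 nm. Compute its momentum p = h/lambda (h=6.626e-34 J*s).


p = h / lambda
= 6.626e-34 / (368.1e-9)
= 6.626e-34 / 3.6810e-07
= 1.8001e-27 kg*m/s

1.8001e-27


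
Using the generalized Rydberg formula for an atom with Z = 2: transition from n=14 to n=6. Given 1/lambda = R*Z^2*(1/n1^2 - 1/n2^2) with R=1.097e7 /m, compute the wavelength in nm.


1/lambda = R * Z^2 * (1/n1^2 - 1/n2^2)
= 1.097e7 * 2^2 * (1/6^2 - 1/14^2)
= 1.097e7 * 4 * (0.027778 - 0.005102)
= 9.9501e+05 /m
lambda = 1 / 9.9501e+05
= 1005.0137 nm

1005.0137


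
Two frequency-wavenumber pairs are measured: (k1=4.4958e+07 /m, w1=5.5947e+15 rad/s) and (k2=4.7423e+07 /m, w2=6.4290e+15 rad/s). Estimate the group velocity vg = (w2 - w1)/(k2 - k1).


vg = (w2 - w1) / (k2 - k1)
= (6.4290e+15 - 5.5947e+15) / (4.7423e+07 - 4.4958e+07)
= 8.3430e+14 / 2.4650e+06
= 3.3846e+08 m/s

3.3846e+08


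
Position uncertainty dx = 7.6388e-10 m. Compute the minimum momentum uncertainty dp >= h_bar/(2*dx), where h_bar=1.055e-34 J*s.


dp = h_bar / (2 * dx)
= 1.055e-34 / (2 * 7.6388e-10)
= 1.055e-34 / 1.5278e-09
= 6.9055e-26 kg*m/s

6.9055e-26


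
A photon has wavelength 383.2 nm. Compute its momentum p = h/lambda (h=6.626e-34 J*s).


p = h / lambda
= 6.626e-34 / (383.2e-9)
= 6.626e-34 / 3.8320e-07
= 1.7291e-27 kg*m/s

1.7291e-27


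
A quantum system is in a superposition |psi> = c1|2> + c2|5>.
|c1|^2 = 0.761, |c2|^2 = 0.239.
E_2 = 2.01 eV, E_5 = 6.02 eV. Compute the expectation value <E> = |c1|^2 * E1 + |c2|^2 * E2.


<E> = |c1|^2 * E1 + |c2|^2 * E2
= 0.761 * 2.01 + 0.239 * 6.02
= 1.5296 + 1.4388
= 2.9684 eV

2.9684


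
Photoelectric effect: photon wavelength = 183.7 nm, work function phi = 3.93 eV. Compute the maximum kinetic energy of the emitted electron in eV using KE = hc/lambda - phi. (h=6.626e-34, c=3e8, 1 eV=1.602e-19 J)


E_photon = hc / lambda
= (6.626e-34)(3e8) / (183.7e-9)
= 1.0821e-18 J
= 6.7546 eV
KE = E_photon - phi
= 6.7546 - 3.93
= 2.8246 eV

2.8246


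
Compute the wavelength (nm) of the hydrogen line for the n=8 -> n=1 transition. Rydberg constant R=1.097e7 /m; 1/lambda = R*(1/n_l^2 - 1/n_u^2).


1/lambda = R * (1/n_l^2 - 1/n_u^2)
= 1.097e7 * (1/1^2 - 1/8^2)
= 1.097e7 * (1.0 - 0.015625)
= 1.097e7 * 0.984375
= 1.0799e+07 /m
lambda = 1 / 1.0799e+07 = 92.6047 nm

92.6047


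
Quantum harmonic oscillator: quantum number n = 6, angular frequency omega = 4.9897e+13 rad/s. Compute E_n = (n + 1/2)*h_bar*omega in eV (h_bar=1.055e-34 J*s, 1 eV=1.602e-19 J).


E = (n + 1/2) * h_bar * omega
= (6 + 0.5) * 1.055e-34 * 4.9897e+13
= 6.5 * 5.2641e-21
= 3.4217e-20 J
= 0.2136 eV

0.2136


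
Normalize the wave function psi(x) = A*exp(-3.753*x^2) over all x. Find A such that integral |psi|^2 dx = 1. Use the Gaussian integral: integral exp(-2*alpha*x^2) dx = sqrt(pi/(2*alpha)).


integral |psi|^2 dx = A^2 * sqrt(pi/(2*alpha)) = 1
A^2 = sqrt(2*alpha/pi)
= sqrt(2 * 3.753 / pi)
= 1.545715
A = sqrt(1.545715)
= 1.2433

1.2433


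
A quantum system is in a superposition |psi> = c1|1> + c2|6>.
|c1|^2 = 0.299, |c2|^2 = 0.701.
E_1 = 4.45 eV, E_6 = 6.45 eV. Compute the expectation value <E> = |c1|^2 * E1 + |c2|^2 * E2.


<E> = |c1|^2 * E1 + |c2|^2 * E2
= 0.299 * 4.45 + 0.701 * 6.45
= 1.3305 + 4.5214
= 5.852 eV

5.852


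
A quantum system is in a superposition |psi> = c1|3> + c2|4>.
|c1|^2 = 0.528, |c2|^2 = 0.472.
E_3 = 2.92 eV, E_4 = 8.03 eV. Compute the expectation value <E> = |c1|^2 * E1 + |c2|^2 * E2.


<E> = |c1|^2 * E1 + |c2|^2 * E2
= 0.528 * 2.92 + 0.472 * 8.03
= 1.5418 + 3.7902
= 5.3319 eV

5.3319


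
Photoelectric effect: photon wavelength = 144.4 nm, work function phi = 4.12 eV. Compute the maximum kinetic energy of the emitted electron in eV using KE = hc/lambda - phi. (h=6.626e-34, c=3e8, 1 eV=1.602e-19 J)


E_photon = hc / lambda
= (6.626e-34)(3e8) / (144.4e-9)
= 1.3766e-18 J
= 8.593 eV
KE = E_photon - phi
= 8.593 - 4.12
= 4.473 eV

4.473


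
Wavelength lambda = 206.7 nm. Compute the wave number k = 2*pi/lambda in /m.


k = 2 * pi / lambda
= 6.2832 / (206.7e-9)
= 6.2832 / 2.0670e-07
= 3.0398e+07 /m

3.0398e+07


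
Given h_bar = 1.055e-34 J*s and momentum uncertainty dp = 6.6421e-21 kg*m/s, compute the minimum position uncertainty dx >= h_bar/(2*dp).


dx = h_bar / (2 * dp)
= 1.055e-34 / (2 * 6.6421e-21)
= 1.055e-34 / 1.3284e-20
= 7.9418e-15 m

7.9418e-15


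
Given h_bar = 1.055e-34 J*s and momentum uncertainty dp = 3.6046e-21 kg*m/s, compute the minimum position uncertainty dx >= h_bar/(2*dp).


dx = h_bar / (2 * dp)
= 1.055e-34 / (2 * 3.6046e-21)
= 1.055e-34 / 7.2092e-21
= 1.4634e-14 m

1.4634e-14


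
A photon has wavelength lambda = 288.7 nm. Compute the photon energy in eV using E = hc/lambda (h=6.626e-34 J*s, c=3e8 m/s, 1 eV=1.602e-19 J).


E = hc / lambda
= (6.626e-34)(3e8) / (288.7e-9)
= 1.9878e-25 / 2.8870e-07
= 6.8853e-19 J
Converting to eV: 6.8853e-19 / 1.602e-19
= 4.298 eV

4.298


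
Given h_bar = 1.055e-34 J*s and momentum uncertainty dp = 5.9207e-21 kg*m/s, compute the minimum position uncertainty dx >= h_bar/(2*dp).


dx = h_bar / (2 * dp)
= 1.055e-34 / (2 * 5.9207e-21)
= 1.055e-34 / 1.1841e-20
= 8.9094e-15 m

8.9094e-15


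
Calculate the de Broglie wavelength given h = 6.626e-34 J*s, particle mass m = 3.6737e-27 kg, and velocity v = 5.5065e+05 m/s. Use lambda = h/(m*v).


lambda = h / (m * v)
= 6.626e-34 / (3.6737e-27 * 5.5065e+05)
= 6.626e-34 / 2.0229e-21
= 3.2755e-13 m

3.2755e-13


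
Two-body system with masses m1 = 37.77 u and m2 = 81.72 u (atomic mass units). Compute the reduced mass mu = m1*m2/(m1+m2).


mu = m1 * m2 / (m1 + m2)
= 37.77 * 81.72 / (37.77 + 81.72)
= 3086.5644 / 119.49
= 25.8312 u

25.8312


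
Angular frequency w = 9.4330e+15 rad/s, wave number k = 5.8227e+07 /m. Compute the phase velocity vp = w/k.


vp = w / k
= 9.4330e+15 / 5.8227e+07
= 1.6200e+08 m/s

1.6200e+08


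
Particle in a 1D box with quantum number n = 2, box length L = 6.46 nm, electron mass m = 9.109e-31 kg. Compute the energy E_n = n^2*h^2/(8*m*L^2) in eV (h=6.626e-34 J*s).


E = n^2 * h^2 / (8 * m * L^2)
= 2^2 * (6.626e-34)^2 / (8 * 9.109e-31 * (6.46e-9)^2)
= 4 * 4.3904e-67 / (8 * 9.109e-31 * 4.1732e-17)
= 5.7748e-21 J
= 0.036 eV

0.036


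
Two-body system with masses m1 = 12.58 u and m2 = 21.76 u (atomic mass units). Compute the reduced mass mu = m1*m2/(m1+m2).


mu = m1 * m2 / (m1 + m2)
= 12.58 * 21.76 / (12.58 + 21.76)
= 273.7408 / 34.34
= 7.9715 u

7.9715


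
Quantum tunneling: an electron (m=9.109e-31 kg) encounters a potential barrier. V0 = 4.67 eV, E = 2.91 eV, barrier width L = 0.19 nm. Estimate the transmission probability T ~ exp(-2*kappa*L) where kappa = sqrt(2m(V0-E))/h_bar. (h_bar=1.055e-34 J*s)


V0 - E = 1.76 eV = 2.8195e-19 J
kappa = sqrt(2 * m * (V0-E)) / h_bar
= sqrt(2 * 9.109e-31 * 2.8195e-19) / 1.055e-34
= 6.7934e+09 /m
2*kappa*L = 2 * 6.7934e+09 * 0.19e-9
= 2.5815
T = exp(-2.5815) = 7.566180e-02

7.566180e-02


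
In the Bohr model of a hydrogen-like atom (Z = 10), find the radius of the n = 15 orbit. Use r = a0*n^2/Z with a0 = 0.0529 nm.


r = a0 * n^2 / Z
= 0.0529 * 15^2 / 10
= 0.0529 * 225 / 10
= 1.1903 nm

1.1903


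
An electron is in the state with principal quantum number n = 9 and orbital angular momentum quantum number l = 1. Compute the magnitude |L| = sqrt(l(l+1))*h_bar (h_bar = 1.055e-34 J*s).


L = sqrt(l*(l+1)) * h_bar
= sqrt(1 * 2) * 1.055e-34
= sqrt(2) * 1.055e-34
= 1.4142 * 1.055e-34
= 1.4920e-34 J*s

1.4920e-34


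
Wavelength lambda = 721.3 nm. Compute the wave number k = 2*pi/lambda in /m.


k = 2 * pi / lambda
= 6.2832 / (721.3e-9)
= 6.2832 / 7.2130e-07
= 8.7109e+06 /m

8.7109e+06


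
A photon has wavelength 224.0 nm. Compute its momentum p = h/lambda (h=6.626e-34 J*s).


p = h / lambda
= 6.626e-34 / (224.0e-9)
= 6.626e-34 / 2.2400e-07
= 2.9580e-27 kg*m/s

2.9580e-27


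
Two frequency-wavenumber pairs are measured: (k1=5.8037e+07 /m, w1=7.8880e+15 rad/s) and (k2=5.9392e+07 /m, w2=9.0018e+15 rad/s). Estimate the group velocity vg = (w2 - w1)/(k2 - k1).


vg = (w2 - w1) / (k2 - k1)
= (9.0018e+15 - 7.8880e+15) / (5.9392e+07 - 5.8037e+07)
= 1.1138e+15 / 1.3550e+06
= 8.2199e+08 m/s

8.2199e+08


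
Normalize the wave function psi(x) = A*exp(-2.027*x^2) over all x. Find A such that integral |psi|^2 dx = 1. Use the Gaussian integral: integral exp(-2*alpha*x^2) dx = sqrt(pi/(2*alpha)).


integral |psi|^2 dx = A^2 * sqrt(pi/(2*alpha)) = 1
A^2 = sqrt(2*alpha/pi)
= sqrt(2 * 2.027 / pi)
= 1.13597
A = sqrt(1.13597)
= 1.0658

1.0658


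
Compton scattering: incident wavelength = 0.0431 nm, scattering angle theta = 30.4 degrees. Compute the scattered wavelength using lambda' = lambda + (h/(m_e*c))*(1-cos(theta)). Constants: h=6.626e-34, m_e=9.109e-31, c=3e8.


Compton wavelength: h/(m_e*c) = 2.4247e-12 m
d_lambda = 2.4247e-12 * (1 - cos(30.4 deg))
= 2.4247e-12 * 0.137486
= 3.3336e-13 m = 0.000333 nm
lambda' = 0.0431 + 0.000333
= 0.043433 nm

0.043433


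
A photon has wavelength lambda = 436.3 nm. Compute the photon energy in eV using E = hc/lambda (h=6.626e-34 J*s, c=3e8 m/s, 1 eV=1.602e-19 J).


E = hc / lambda
= (6.626e-34)(3e8) / (436.3e-9)
= 1.9878e-25 / 4.3630e-07
= 4.5560e-19 J
Converting to eV: 4.5560e-19 / 1.602e-19
= 2.844 eV

2.844


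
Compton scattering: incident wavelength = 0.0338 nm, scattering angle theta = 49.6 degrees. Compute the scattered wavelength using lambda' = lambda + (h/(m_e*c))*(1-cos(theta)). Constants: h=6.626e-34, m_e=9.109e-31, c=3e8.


Compton wavelength: h/(m_e*c) = 2.4247e-12 m
d_lambda = 2.4247e-12 * (1 - cos(49.6 deg))
= 2.4247e-12 * 0.35188
= 8.5321e-13 m = 0.000853 nm
lambda' = 0.0338 + 0.000853
= 0.034653 nm

0.034653
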